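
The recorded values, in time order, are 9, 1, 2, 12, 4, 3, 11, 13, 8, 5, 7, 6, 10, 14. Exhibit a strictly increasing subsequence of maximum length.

Patience tails give the LIS length; then backtrack through the dp parents:
9 → extends → [9]
1 → replaces 9 → [1]
2 → extends → [1, 2]
12 → extends → [1, 2, 12]
4 → replaces 12 → [1, 2, 4]
3 → replaces 4 → [1, 2, 3]
11 → extends → [1, 2, 3, 11]
13 → extends → [1, 2, 3, 11, 13]
8 → replaces 11 → [1, 2, 3, 8, 13]
5 → replaces 8 → [1, 2, 3, 5, 13]
7 → replaces 13 → [1, 2, 3, 5, 7]
6 → replaces 7 → [1, 2, 3, 5, 6]
10 → extends → [1, 2, 3, 5, 6, 10]
14 → extends → [1, 2, 3, 5, 6, 10, 14]
Length 7; one witness is 1, 2, 4, 5, 7, 10, 14.

1, 2, 4, 5, 7, 10, 14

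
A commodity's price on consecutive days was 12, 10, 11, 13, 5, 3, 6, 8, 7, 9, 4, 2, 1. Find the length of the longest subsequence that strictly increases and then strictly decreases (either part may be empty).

8

inc[i] = longest strictly increasing subsequence ending at i; dec[i] = longest strictly decreasing subsequence starting at i:
i:      1  2  3  4  5  6  7  8  9 10 11 12 13
a[i]:  12 10 11 13  5  3  6  8  7  9  4  2  1
inc:    1  1  2  3  1  1  2  3  3  4  2  1  1
dec:    7  6  6  6  4  3  4  5  4  4  3  2  1
Best peak at i=4 (value 13): inc=3, dec=6, length 3+6−1 = 8.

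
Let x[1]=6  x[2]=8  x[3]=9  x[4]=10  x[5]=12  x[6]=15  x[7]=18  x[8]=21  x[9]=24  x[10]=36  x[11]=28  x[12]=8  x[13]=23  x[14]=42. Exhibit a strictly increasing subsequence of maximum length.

Patience tails give the LIS length; then backtrack through the dp parents:
6 → extends → [6]
8 → extends → [6, 8]
9 → extends → [6, 8, 9]
10 → extends → [6, 8, 9, 10]
12 → extends → [6, 8, 9, 10, 12]
15 → extends → [6, 8, 9, 10, 12, 15]
18 → extends → [6, 8, 9, 10, 12, 15, 18]
21 → extends → [6, 8, 9, 10, 12, 15, 18, 21]
24 → extends → [6, 8, 9, 10, 12, 15, 18, 21, 24]
36 → extends → [6, 8, 9, 10, 12, 15, 18, 21, 24, 36]
28 → replaces 36 → [6, 8, 9, 10, 12, 15, 18, 21, 24, 28]
8 → already a tail → [6, 8, 9, 10, 12, 15, 18, 21, 24, 28]
23 → replaces 24 → [6, 8, 9, 10, 12, 15, 18, 21, 23, 28]
42 → extends → [6, 8, 9, 10, 12, 15, 18, 21, 23, 28, 42]
Length 11; one witness is 6, 8, 9, 10, 12, 15, 18, 21, 24, 36, 42.

6, 8, 9, 10, 12, 15, 18, 21, 24, 36, 42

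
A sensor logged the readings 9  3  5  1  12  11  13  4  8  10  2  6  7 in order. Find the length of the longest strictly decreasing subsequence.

Let dp[i] be the longest strictly decreasing subsequence ending at i:
i:      1  2  3  4  5  6  7  8  9 10 11 12 13
a[i]:   9  3  5  1 12 11 13  4  8 10  2  6  7
dp:     1  2  2  3  1  2  1  3  3  3  4  4  4
Maximum is 4.

4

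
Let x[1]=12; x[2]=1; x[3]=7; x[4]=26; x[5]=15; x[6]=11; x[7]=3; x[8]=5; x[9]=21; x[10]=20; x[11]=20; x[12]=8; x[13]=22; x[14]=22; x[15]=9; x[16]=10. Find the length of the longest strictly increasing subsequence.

6

Let dp[i] be the length of the longest such subsequence ending at index i:
i:      1  2  3  4  5  6  7  8  9 10 11 12 13 14 15 16
x[i]:  12  1  7 26 15 11  3  5 21 20 20  8 22 22  9 10
dp:     1  1  2  3  3  3  2  3  4  4  4  4  5  5  5  6
Maximum dp value is 6.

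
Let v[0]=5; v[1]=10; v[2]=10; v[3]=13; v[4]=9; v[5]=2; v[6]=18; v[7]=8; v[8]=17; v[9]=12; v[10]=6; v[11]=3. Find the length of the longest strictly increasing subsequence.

4

Track the smallest tail for each achievable length (strict):
5 → extends → [5]
10 → extends → [5, 10]
10 → already a tail → [5, 10]
13 → extends → [5, 10, 13]
9 → replaces 10 → [5, 9, 13]
2 → replaces 5 → [2, 9, 13]
18 → extends → [2, 9, 13, 18]
8 → replaces 9 → [2, 8, 13, 18]
17 → replaces 18 → [2, 8, 13, 17]
12 → replaces 13 → [2, 8, 12, 17]
6 → replaces 8 → [2, 6, 12, 17]
3 → replaces 6 → [2, 3, 12, 17]
Four tails, so the longest strictly increasing subsequence has length 4 (e.g. 5, 10, 13, 18).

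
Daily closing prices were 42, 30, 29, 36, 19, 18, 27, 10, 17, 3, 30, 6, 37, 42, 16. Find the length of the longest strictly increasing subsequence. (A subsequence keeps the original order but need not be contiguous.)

Let dp[i] be the length of the longest such subsequence ending at index i:
i:      1  2  3  4  5  6  7  8  9 10 11 12 13 14 15
a[i]:  42 30 29 36 19 18 27 10 17  3 30  6 37 42 16
dp:     1  1  1  2  1  1  2  1  2  1  3  2  4  5  3
Maximum dp value is 5.

5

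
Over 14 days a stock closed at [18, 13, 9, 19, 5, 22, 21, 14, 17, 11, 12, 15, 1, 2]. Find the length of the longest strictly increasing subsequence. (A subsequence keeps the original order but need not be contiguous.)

Track the smallest tail for each achievable length (strict):
18 → extends → [18]
13 → replaces 18 → [13]
9 → replaces 13 → [9]
19 → extends → [9, 19]
5 → replaces 9 → [5, 19]
22 → extends → [5, 19, 22]
21 → replaces 22 → [5, 19, 21]
14 → replaces 19 → [5, 14, 21]
17 → replaces 21 → [5, 14, 17]
11 → replaces 14 → [5, 11, 17]
12 → replaces 17 → [5, 11, 12]
15 → extends → [5, 11, 12, 15]
1 → replaces 5 → [1, 11, 12, 15]
2 → replaces 11 → [1, 2, 12, 15]
Four tails, so the longest strictly increasing subsequence has length 4 (e.g. 9, 11, 12, 15).

4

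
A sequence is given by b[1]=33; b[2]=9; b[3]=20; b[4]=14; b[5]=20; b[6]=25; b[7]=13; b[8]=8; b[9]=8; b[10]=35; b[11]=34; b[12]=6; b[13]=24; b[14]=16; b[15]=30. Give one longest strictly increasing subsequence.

9, 14, 20, 25, 35

Patience tails give the LIS length; then backtrack through the dp parents:
33 → extends → [33]
9 → replaces 33 → [9]
20 → extends → [9, 20]
14 → replaces 20 → [9, 14]
20 → extends → [9, 14, 20]
25 → extends → [9, 14, 20, 25]
13 → replaces 14 → [9, 13, 20, 25]
8 → replaces 9 → [8, 13, 20, 25]
8 → already a tail → [8, 13, 20, 25]
35 → extends → [8, 13, 20, 25, 35]
34 → replaces 35 → [8, 13, 20, 25, 34]
6 → replaces 8 → [6, 13, 20, 25, 34]
24 → replaces 25 → [6, 13, 20, 24, 34]
16 → replaces 20 → [6, 13, 16, 24, 34]
30 → replaces 34 → [6, 13, 16, 24, 30]
Length 5; one witness is 9, 14, 20, 25, 35.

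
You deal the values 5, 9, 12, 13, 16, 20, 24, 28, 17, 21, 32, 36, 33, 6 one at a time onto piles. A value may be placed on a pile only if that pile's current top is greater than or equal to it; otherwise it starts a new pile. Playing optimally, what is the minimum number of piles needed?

10

Place each on the leftmost legal pile:
5 → new pile 1 (tops now [5])
9 → new pile 2 (tops now [5, 9])
12 → new pile 3 (tops now [5, 9, 12])
13 → new pile 4 (tops now [5, 9, 12, 13])
16 → new pile 5 (tops now [5, 9, 12, 13, 16])
20 → new pile 6 (tops now [5, 9, 12, 13, 16, 20])
24 → new pile 7 (tops now [5, 9, 12, 13, 16, 20, 24])
28 → new pile 8 (tops now [5, 9, 12, 13, 16, 20, 24, 28])
17 → pile 6 (tops now [5, 9, 12, 13, 16, 17, 24, 28])
21 → pile 7 (tops now [5, 9, 12, 13, 16, 17, 21, 28])
32 → new pile 9 (tops now [5, 9, 12, 13, 16, 17, 21, 28, 32])
36 → new pile 10 (tops now [5, 9, 12, 13, 16, 17, 21, 28, 32, 36])
33 → pile 10 (tops now [5, 9, 12, 13, 16, 17, 21, 28, 32, 33])
6 → pile 2 (tops now [5, 6, 12, 13, 16, 17, 21, 28, 32, 33])
Ten piles.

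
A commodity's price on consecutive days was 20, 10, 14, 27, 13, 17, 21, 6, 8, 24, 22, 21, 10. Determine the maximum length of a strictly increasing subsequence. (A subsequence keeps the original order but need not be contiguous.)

5

Track the smallest tail for each achievable length (strict):
20 → extends → [20]
10 → replaces 20 → [10]
14 → extends → [10, 14]
27 → extends → [10, 14, 27]
13 → replaces 14 → [10, 13, 27]
17 → replaces 27 → [10, 13, 17]
21 → extends → [10, 13, 17, 21]
6 → replaces 10 → [6, 13, 17, 21]
8 → replaces 13 → [6, 8, 17, 21]
24 → extends → [6, 8, 17, 21, 24]
22 → replaces 24 → [6, 8, 17, 21, 22]
21 → already a tail → [6, 8, 17, 21, 22]
10 → replaces 17 → [6, 8, 10, 21, 22]
Five tails, so the longest strictly increasing subsequence has length 5 (e.g. 10, 14, 17, 21, 24).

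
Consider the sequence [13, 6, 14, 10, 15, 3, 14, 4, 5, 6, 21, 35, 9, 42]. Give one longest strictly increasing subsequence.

3, 4, 5, 6, 21, 35, 42

Patience tails give the LIS length; then backtrack through the dp parents:
13 → extends → [13]
6 → replaces 13 → [6]
14 → extends → [6, 14]
10 → replaces 14 → [6, 10]
15 → extends → [6, 10, 15]
3 → replaces 6 → [3, 10, 15]
14 → replaces 15 → [3, 10, 14]
4 → replaces 10 → [3, 4, 14]
5 → replaces 14 → [3, 4, 5]
6 → extends → [3, 4, 5, 6]
21 → extends → [3, 4, 5, 6, 21]
35 → extends → [3, 4, 5, 6, 21, 35]
9 → replaces 21 → [3, 4, 5, 6, 9, 35]
42 → extends → [3, 4, 5, 6, 9, 35, 42]
Length 7; one witness is 3, 4, 5, 6, 21, 35, 42.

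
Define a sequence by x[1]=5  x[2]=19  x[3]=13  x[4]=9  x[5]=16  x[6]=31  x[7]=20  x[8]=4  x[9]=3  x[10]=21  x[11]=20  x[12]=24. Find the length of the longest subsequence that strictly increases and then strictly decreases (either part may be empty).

7

inc[i] = longest strictly increasing subsequence ending at i; dec[i] = longest strictly decreasing subsequence starting at i:
i:      1  2  3  4  5  6  7  8  9 10 11 12
x[i]:   5 19 13  9 16 31 20  4  3 21 20 24
inc:    1  2  2  2  3  4  4  1  1  5  4  6
dec:    3  5  4  3  3  4  3  2  1  2  1  1
Best peak at i=6 (value 31): inc=4, dec=4, length 4+4−1 = 7.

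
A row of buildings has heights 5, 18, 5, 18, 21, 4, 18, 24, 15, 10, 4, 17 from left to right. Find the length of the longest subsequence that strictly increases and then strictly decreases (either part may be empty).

inc[i] = longest strictly increasing subsequence ending at i; dec[i] = longest strictly decreasing subsequence starting at i:
i:      1  2  3  4  5  6  7  8  9 10 11 12
a[i]:   5 18  5 18 21  4 18 24 15 10  4 17
inc:    1  2  1  2  3  1  2  4  2  2  1  3
dec:    2  4  2  4  5  1  4  4  3  2  1  1
Best peak at i=5 (value 21): inc=3, dec=5, length 3+5−1 = 7.

7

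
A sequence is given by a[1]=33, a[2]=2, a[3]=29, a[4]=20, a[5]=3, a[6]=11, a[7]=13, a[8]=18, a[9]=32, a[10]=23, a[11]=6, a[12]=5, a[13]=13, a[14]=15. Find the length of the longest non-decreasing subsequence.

6

Let dp[i] be the length of the longest such subsequence ending at index i:
i:      1  2  3  4  5  6  7  8  9 10 11 12 13 14
a[i]:  33  2 29 20  3 11 13 18 32 23  6  5 13 15
dp:     1  1  2  2  2  3  4  5  6  6  3  3  5  6
Maximum dp value is 6.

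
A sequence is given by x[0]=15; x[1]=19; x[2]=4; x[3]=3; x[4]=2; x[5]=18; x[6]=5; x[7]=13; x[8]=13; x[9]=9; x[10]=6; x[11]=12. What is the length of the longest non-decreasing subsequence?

4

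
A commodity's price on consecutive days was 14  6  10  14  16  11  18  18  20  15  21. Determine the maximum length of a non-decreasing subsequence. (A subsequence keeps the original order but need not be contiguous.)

8

Track the smallest tail for each achievable length (allowing ties):
14 → extends → [14]
6 → replaces 14 → [6]
10 → extends → [6, 10]
14 → extends → [6, 10, 14]
16 → extends → [6, 10, 14, 16]
11 → replaces 14 → [6, 10, 11, 16]
18 → extends → [6, 10, 11, 16, 18]
18 → extends → [6, 10, 11, 16, 18, 18]
20 → extends → [6, 10, 11, 16, 18, 18, 20]
15 → replaces 16 → [6, 10, 11, 15, 18, 18, 20]
21 → extends → [6, 10, 11, 15, 18, 18, 20, 21]
Eight tails, so the longest non-decreasing subsequence has length 8 (e.g. 6, 10, 14, 16, 18, 18, 20, 21).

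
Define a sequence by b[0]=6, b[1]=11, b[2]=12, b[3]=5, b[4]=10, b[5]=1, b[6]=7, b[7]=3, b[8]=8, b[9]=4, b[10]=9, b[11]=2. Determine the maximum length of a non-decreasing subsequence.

4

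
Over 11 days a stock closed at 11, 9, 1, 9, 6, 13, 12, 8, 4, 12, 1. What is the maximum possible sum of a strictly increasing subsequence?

27

Let S[i] be the best sum of a strictly increasing subsequence ending at i:
i:      1  2  3  4  5  6  7  8  9 10 11
a[i]:  11  9  1  9  6 13 12  8  4 12  1
S:     11  9  1 10  7 24 23 15  5 27  1
Maximum is 27 (e.g. 1 + 6 + 8 + 12).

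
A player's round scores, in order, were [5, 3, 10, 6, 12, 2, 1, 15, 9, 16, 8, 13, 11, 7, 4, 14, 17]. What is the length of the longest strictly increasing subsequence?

Track the smallest tail for each achievable length (strict):
5 → extends → [5]
3 → replaces 5 → [3]
10 → extends → [3, 10]
6 → replaces 10 → [3, 6]
12 → extends → [3, 6, 12]
2 → replaces 3 → [2, 6, 12]
1 → replaces 2 → [1, 6, 12]
15 → extends → [1, 6, 12, 15]
9 → replaces 12 → [1, 6, 9, 15]
16 → extends → [1, 6, 9, 15, 16]
8 → replaces 9 → [1, 6, 8, 15, 16]
13 → replaces 15 → [1, 6, 8, 13, 16]
11 → replaces 13 → [1, 6, 8, 11, 16]
7 → replaces 8 → [1, 6, 7, 11, 16]
4 → replaces 6 → [1, 4, 7, 11, 16]
14 → replaces 16 → [1, 4, 7, 11, 14]
17 → extends → [1, 4, 7, 11, 14, 17]
Six tails, so the longest strictly increasing subsequence has length 6 (e.g. 5, 10, 12, 15, 16, 17).

6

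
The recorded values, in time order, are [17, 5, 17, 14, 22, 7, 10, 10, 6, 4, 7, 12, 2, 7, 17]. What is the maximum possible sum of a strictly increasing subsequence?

51

Let S[i] be the best sum of a strictly increasing subsequence ending at i:
i:      1  2  3  4  5  6  7  8  9 10 11 12 13 14 15
a[i]:  17  5 17 14 22  7 10 10  6  4  7 12  2  7 17
S:     17  5 22 19 44 12 22 22 11  4 18 34  2 18 51
Maximum is 51 (e.g. 5 + 7 + 10 + 12 + 17).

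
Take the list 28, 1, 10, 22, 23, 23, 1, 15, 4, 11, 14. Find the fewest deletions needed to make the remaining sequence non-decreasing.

Fewest deletions = n − (longest non-decreasing subsequence).
i:      1  2  3  4  5  6  7  8  9 10 11
a[i]:  28  1 10 22 23 23  1 15  4 11 14
dp:     1  1  2  3  4  5  2  3  3  4  5
max dp = 5, so deletions = 11 − 5 = 6.

6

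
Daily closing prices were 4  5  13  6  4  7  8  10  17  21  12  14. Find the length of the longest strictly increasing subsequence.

8

Track the smallest tail for each achievable length (strict):
4 → extends → [4]
5 → extends → [4, 5]
13 → extends → [4, 5, 13]
6 → replaces 13 → [4, 5, 6]
4 → already a tail → [4, 5, 6]
7 → extends → [4, 5, 6, 7]
8 → extends → [4, 5, 6, 7, 8]
10 → extends → [4, 5, 6, 7, 8, 10]
17 → extends → [4, 5, 6, 7, 8, 10, 17]
21 → extends → [4, 5, 6, 7, 8, 10, 17, 21]
12 → replaces 17 → [4, 5, 6, 7, 8, 10, 12, 21]
14 → replaces 21 → [4, 5, 6, 7, 8, 10, 12, 14]
Eight tails, so the longest strictly increasing subsequence has length 8 (e.g. 4, 5, 6, 7, 8, 10, 17, 21).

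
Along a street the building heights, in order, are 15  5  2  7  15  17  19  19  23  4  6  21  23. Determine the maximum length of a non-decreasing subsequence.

Track the smallest tail for each achievable length (allowing ties):
15 → extends → [15]
5 → replaces 15 → [5]
2 → replaces 5 → [2]
7 → extends → [2, 7]
15 → extends → [2, 7, 15]
17 → extends → [2, 7, 15, 17]
19 → extends → [2, 7, 15, 17, 19]
19 → extends → [2, 7, 15, 17, 19, 19]
23 → extends → [2, 7, 15, 17, 19, 19, 23]
4 → replaces 7 → [2, 4, 15, 17, 19, 19, 23]
6 → replaces 15 → [2, 4, 6, 17, 19, 19, 23]
21 → replaces 23 → [2, 4, 6, 17, 19, 19, 21]
23 → extends → [2, 4, 6, 17, 19, 19, 21, 23]
Eight tails, so the longest non-decreasing subsequence has length 8 (e.g. 5, 7, 15, 17, 19, 19, 23, 23).

8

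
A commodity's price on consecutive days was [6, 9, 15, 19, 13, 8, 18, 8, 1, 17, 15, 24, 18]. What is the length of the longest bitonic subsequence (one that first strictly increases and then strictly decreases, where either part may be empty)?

inc[i] = longest strictly increasing subsequence ending at i; dec[i] = longest strictly decreasing subsequence starting at i:
i:      1  2  3  4  5  6  7  8  9 10 11 12 13
a[i]:   6  9 15 19 13  8 18  8  1 17 15 24 18
inc:    1  2  3  4  3  2  4  2  1  4  4  5  5
dec:    2  3  4  4  3  2  3  2  1  2  1  2  1
Best peak at i=4 (value 19): inc=4, dec=4, length 4+4−1 = 7.

7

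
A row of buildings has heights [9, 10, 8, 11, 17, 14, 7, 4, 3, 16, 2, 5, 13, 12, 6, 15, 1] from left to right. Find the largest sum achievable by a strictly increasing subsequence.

Let S[i] be the best sum of a strictly increasing subsequence ending at i:
i:      1  2  3  4  5  6  7  8  9 10 11 12 13 14 15 16 17
a[i]:   9 10  8 11 17 14  7  4  3 16  2  5 13 12  6 15  1
S:      9 19  8 30 47 44  7  4  3 60  2  9 43 42 15 59  1
Maximum is 60 (e.g. 9 + 10 + 11 + 14 + 16).

60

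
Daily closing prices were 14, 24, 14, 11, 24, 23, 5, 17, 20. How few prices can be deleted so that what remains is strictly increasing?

Fewest deletions = n − (longest strictly increasing subsequence).
i:      1  2  3  4  5  6  7  8  9
a[i]:  14 24 14 11 24 23  5 17 20
dp:     1  2  1  1  2  2  1  2  3
max dp = 3, so deletions = 9 − 3 = 6.

6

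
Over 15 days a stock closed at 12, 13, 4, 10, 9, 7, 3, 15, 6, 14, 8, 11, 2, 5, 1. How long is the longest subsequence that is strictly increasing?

4

Track the smallest tail for each achievable length (strict):
12 → extends → [12]
13 → extends → [12, 13]
4 → replaces 12 → [4, 13]
10 → replaces 13 → [4, 10]
9 → replaces 10 → [4, 9]
7 → replaces 9 → [4, 7]
3 → replaces 4 → [3, 7]
15 → extends → [3, 7, 15]
6 → replaces 7 → [3, 6, 15]
14 → replaces 15 → [3, 6, 14]
8 → replaces 14 → [3, 6, 8]
11 → extends → [3, 6, 8, 11]
2 → replaces 3 → [2, 6, 8, 11]
5 → replaces 6 → [2, 5, 8, 11]
1 → replaces 2 → [1, 5, 8, 11]
Four tails, so the longest strictly increasing subsequence has length 4 (e.g. 4, 7, 8, 11).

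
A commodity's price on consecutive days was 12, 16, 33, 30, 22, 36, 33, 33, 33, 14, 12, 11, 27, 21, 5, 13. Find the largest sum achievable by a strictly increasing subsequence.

97

Let S[i] be the best sum of a strictly increasing subsequence ending at i:
i:      1  2  3  4  5  6  7  8  9 10 11 12 13 14 15 16
a[i]:  12 16 33 30 22 36 33 33 33 14 12 11 27 21  5 13
S:     12 28 61 58 50 97 91 91 91 26 12 11 77 49  5 25
Maximum is 97 (e.g. 12 + 16 + 33 + 36).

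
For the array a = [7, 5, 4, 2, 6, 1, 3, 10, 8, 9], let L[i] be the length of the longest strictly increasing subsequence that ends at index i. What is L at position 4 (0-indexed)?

dp[i] = 1 + max{dp[j] : j<i, a[j]<a[i]} (or 1 if no such j):
i:      0  1  2  3  4  5  6  7  8  9
a[i]:   7  5  4  2  6  1  3 10  8  9
dp:     1  1  1  1  2  1  2  3  3  4
At index 4 the value is 2.

2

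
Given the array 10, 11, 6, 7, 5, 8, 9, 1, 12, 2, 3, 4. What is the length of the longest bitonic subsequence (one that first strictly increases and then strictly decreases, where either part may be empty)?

6

inc[i] = longest strictly increasing subsequence ending at i; dec[i] = longest strictly decreasing subsequence starting at i:
i:      1  2  3  4  5  6  7  8  9 10 11 12
a[i]:  10 11  6  7  5  8  9  1 12  2  3  4
inc:    1  2  1  2  1  3  4  1  5  2  3  4
dec:    4  4  3  3  2  2  2  1  2  1  1  1
Best peak at i=9 (value 12): inc=5, dec=2, length 5+2−1 = 6.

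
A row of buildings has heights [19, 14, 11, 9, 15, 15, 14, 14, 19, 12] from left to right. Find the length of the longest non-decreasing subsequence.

4

Track the smallest tail for each achievable length (allowing ties):
19 → extends → [19]
14 → replaces 19 → [14]
11 → replaces 14 → [11]
9 → replaces 11 → [9]
15 → extends → [9, 15]
15 → extends → [9, 15, 15]
14 → replaces 15 → [9, 14, 15]
14 → replaces 15 → [9, 14, 14]
19 → extends → [9, 14, 14, 19]
12 → replaces 14 → [9, 12, 14, 19]
Four tails, so the longest non-decreasing subsequence has length 4 (e.g. 14, 15, 15, 19).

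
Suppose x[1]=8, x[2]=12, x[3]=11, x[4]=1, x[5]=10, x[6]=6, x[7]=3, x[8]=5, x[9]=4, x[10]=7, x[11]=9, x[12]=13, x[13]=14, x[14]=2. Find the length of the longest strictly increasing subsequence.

7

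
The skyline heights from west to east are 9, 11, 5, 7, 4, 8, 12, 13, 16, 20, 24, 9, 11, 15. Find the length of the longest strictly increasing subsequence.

8

Track the smallest tail for each achievable length (strict):
9 → extends → [9]
11 → extends → [9, 11]
5 → replaces 9 → [5, 11]
7 → replaces 11 → [5, 7]
4 → replaces 5 → [4, 7]
8 → extends → [4, 7, 8]
12 → extends → [4, 7, 8, 12]
13 → extends → [4, 7, 8, 12, 13]
16 → extends → [4, 7, 8, 12, 13, 16]
20 → extends → [4, 7, 8, 12, 13, 16, 20]
24 → extends → [4, 7, 8, 12, 13, 16, 20, 24]
9 → replaces 12 → [4, 7, 8, 9, 13, 16, 20, 24]
11 → replaces 13 → [4, 7, 8, 9, 11, 16, 20, 24]
15 → replaces 16 → [4, 7, 8, 9, 11, 15, 20, 24]
Eight tails, so the longest strictly increasing subsequence has length 8 (e.g. 5, 7, 8, 12, 13, 16, 20, 24).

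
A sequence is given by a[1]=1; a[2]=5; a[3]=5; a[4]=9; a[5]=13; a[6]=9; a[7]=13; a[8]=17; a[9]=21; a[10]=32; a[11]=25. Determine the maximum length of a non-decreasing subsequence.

Let dp[i] be the length of the longest such subsequence ending at index i:
i:      1  2  3  4  5  6  7  8  9 10 11
a[i]:   1  5  5  9 13  9 13 17 21 32 25
dp:     1  2  3  4  5  5  6  7  8  9  9
Maximum dp value is 9.

9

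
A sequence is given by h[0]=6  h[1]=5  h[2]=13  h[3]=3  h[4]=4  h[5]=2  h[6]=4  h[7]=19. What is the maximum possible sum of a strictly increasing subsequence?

Let S[i] be the best sum of a strictly increasing subsequence ending at i:
i:      0  1  2  3  4  5  6  7
h[i]:   6  5 13  3  4  2  4 19
S:      6  5 19  3  7  2  7 38
Maximum is 38 (e.g. 6 + 13 + 19).

38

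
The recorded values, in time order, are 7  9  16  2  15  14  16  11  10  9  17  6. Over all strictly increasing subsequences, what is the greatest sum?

64

Let S[i] be the best sum of a strictly increasing subsequence ending at i:
i:      1  2  3  4  5  6  7  8  9 10 11 12
a[i]:   7  9 16  2 15 14 16 11 10  9 17  6
S:      7 16 32  2 31 30 47 27 26 16 64  8
Maximum is 64 (e.g. 7 + 9 + 15 + 16 + 17).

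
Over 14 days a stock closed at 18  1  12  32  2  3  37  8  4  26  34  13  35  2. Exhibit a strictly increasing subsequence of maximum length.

1, 2, 3, 8, 26, 34, 35

Patience tails give the LIS length; then backtrack through the dp parents:
18 → extends → [18]
1 → replaces 18 → [1]
12 → extends → [1, 12]
32 → extends → [1, 12, 32]
2 → replaces 12 → [1, 2, 32]
3 → replaces 32 → [1, 2, 3]
37 → extends → [1, 2, 3, 37]
8 → replaces 37 → [1, 2, 3, 8]
4 → replaces 8 → [1, 2, 3, 4]
26 → extends → [1, 2, 3, 4, 26]
34 → extends → [1, 2, 3, 4, 26, 34]
13 → replaces 26 → [1, 2, 3, 4, 13, 34]
35 → extends → [1, 2, 3, 4, 13, 34, 35]
2 → already a tail → [1, 2, 3, 4, 13, 34, 35]
Length 7; one witness is 1, 2, 3, 8, 26, 34, 35.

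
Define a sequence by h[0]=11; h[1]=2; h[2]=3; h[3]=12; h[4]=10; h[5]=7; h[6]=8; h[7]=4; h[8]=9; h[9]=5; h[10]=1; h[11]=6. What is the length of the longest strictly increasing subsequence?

Let dp[i] be the length of the longest such subsequence ending at index i:
i:      0  1  2  3  4  5  6  7  8  9 10 11
h[i]:  11  2  3 12 10  7  8  4  9  5  1  6
dp:     1  1  2  3  3  3  4  3  5  4  1  5
Maximum dp value is 5.

5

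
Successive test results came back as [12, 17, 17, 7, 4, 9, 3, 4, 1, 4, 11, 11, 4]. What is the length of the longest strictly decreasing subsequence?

5

Let dp[i] be the longest strictly decreasing subsequence ending at i:
i:      1  2  3  4  5  6  7  8  9 10 11 12 13
a[i]:  12 17 17  7  4  9  3  4  1  4 11 11  4
dp:     1  1  1  2  3  2  4  3  5  3  2  2  3
Maximum is 5.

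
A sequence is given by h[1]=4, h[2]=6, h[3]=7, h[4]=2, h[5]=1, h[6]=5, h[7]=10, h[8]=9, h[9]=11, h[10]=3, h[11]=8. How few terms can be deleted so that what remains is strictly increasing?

6

Fewest deletions = n − (longest strictly increasing subsequence).
Patience tails:
4 → extends → [4]
6 → extends → [4, 6]
7 → extends → [4, 6, 7]
2 → replaces 4 → [2, 6, 7]
1 → replaces 2 → [1, 6, 7]
5 → replaces 6 → [1, 5, 7]
10 → extends → [1, 5, 7, 10]
9 → replaces 10 → [1, 5, 7, 9]
11 → extends → [1, 5, 7, 9, 11]
3 → replaces 5 → [1, 3, 7, 9, 11]
8 → replaces 9 → [1, 3, 7, 8, 11]
Longest strictly increasing subsequence has length 5, so deletions = 11 − 5 = 6.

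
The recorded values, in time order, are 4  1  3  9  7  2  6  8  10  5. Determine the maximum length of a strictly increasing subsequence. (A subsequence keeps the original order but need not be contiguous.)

5

Track the smallest tail for each achievable length (strict):
4 → extends → [4]
1 → replaces 4 → [1]
3 → extends → [1, 3]
9 → extends → [1, 3, 9]
7 → replaces 9 → [1, 3, 7]
2 → replaces 3 → [1, 2, 7]
6 → replaces 7 → [1, 2, 6]
8 → extends → [1, 2, 6, 8]
10 → extends → [1, 2, 6, 8, 10]
5 → replaces 6 → [1, 2, 5, 8, 10]
Five tails, so the longest strictly increasing subsequence has length 5 (e.g. 1, 3, 7, 8, 10).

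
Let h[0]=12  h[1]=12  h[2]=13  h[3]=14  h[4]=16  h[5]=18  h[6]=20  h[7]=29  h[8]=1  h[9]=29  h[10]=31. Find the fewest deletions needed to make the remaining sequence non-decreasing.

Fewest deletions = n − (longest non-decreasing subsequence).
Patience tails:
12 → extends → [12]
12 → extends → [12, 12]
13 → extends → [12, 12, 13]
14 → extends → [12, 12, 13, 14]
16 → extends → [12, 12, 13, 14, 16]
18 → extends → [12, 12, 13, 14, 16, 18]
20 → extends → [12, 12, 13, 14, 16, 18, 20]
29 → extends → [12, 12, 13, 14, 16, 18, 20, 29]
1 → replaces 12 → [1, 12, 13, 14, 16, 18, 20, 29]
29 → extends → [1, 12, 13, 14, 16, 18, 20, 29, 29]
31 → extends → [1, 12, 13, 14, 16, 18, 20, 29, 29, 31]
Longest non-decreasing subsequence has length 10, so deletions = 11 − 10 = 1.

1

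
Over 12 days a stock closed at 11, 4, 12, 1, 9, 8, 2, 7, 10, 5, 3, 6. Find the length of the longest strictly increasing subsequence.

4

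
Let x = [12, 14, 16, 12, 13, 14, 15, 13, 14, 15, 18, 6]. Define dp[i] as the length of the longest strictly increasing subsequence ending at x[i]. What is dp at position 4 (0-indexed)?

dp[i] = 1 + max{dp[j] : j<i, x[j]<x[i]} (or 1 if no such j):
i:      0  1  2  3  4  5  6  7  8  9 10 11
x[i]:  12 14 16 12 13 14 15 13 14 15 18  6
dp:     1  2  3  1  2  3  4  2  3  4  5  1
At index 4 the value is 2.

2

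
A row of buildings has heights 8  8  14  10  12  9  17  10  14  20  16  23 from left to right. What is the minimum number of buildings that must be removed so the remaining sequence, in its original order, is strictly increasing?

6

Fewest deletions = n − (longest strictly increasing subsequence).
Patience tails:
8 → extends → [8]
8 → already a tail → [8]
14 → extends → [8, 14]
10 → replaces 14 → [8, 10]
12 → extends → [8, 10, 12]
9 → replaces 10 → [8, 9, 12]
17 → extends → [8, 9, 12, 17]
10 → replaces 12 → [8, 9, 10, 17]
14 → replaces 17 → [8, 9, 10, 14]
20 → extends → [8, 9, 10, 14, 20]
16 → replaces 20 → [8, 9, 10, 14, 16]
23 → extends → [8, 9, 10, 14, 16, 23]
Longest strictly increasing subsequence has length 6, so deletions = 12 − 6 = 6.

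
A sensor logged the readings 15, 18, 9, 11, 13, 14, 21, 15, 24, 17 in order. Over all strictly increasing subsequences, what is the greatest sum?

Let S[i] be the best sum of a strictly increasing subsequence ending at i:
i:      1  2  3  4  5  6  7  8  9 10
a[i]:  15 18  9 11 13 14 21 15 24 17
S:     15 33  9 20 33 47 68 62 92 79
Maximum is 92 (e.g. 9 + 11 + 13 + 14 + 21 + 24).

92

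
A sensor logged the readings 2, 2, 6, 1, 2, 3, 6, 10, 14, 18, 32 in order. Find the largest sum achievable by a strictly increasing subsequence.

86

Let S[i] be the best sum of a strictly increasing subsequence ending at i:
i:      1  2  3  4  5  6  7  8  9 10 11
a[i]:   2  2  6  1  2  3  6 10 14 18 32
S:      2  2  8  1  3  6 12 22 36 54 86
Maximum is 86 (e.g. 1 + 2 + 3 + 6 + 10 + 14 + 18 + 32).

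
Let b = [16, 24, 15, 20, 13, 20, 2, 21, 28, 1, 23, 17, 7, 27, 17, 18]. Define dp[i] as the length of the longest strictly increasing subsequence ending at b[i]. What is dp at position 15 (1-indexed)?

3

dp[i] = 1 + max{dp[j] : j<i, b[j]<b[i]} (or 1 if no such j):
i:      1  2  3  4  5  6  7  8  9 10 11 12 13 14 15 16
b[i]:  16 24 15 20 13 20  2 21 28  1 23 17  7 27 17 18
dp:     1  2  1  2  1  2  1  3  4  1  4  2  2  5  3  4
At index 15 the value is 3.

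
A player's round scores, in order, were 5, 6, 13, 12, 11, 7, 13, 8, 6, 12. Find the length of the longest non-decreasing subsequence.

Track the smallest tail for each achievable length (allowing ties):
5 → extends → [5]
6 → extends → [5, 6]
13 → extends → [5, 6, 13]
12 → replaces 13 → [5, 6, 12]
11 → replaces 12 → [5, 6, 11]
7 → replaces 11 → [5, 6, 7]
13 → extends → [5, 6, 7, 13]
8 → replaces 13 → [5, 6, 7, 8]
6 → replaces 7 → [5, 6, 6, 8]
12 → extends → [5, 6, 6, 8, 12]
Five tails, so the longest non-decreasing subsequence has length 5 (e.g. 5, 6, 7, 8, 12).

5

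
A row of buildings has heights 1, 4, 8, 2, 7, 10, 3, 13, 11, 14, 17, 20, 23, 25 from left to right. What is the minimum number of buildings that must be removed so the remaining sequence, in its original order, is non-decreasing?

4

Fewest deletions = n − (longest non-decreasing subsequence).
i:      1  2  3  4  5  6  7  8  9 10 11 12 13 14
a[i]:   1  4  8  2  7 10  3 13 11 14 17 20 23 25
dp:     1  2  3  2  3  4  3  5  5  6  7  8  9 10
max dp = 10, so deletions = 14 − 10 = 4.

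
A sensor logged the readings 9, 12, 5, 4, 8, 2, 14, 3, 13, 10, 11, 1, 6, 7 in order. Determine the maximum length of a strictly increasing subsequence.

Let dp[i] be the length of the longest such subsequence ending at index i:
i:      1  2  3  4  5  6  7  8  9 10 11 12 13 14
a[i]:   9 12  5  4  8  2 14  3 13 10 11  1  6  7
dp:     1  2  1  1  2  1  3  2  3  3  4  1  3  4
Maximum dp value is 4.

4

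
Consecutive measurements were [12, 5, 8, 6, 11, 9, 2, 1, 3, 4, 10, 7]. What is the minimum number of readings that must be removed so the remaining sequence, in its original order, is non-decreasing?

Fewest deletions = n − (longest non-decreasing subsequence).
Patience tails:
12 → extends → [12]
5 → replaces 12 → [5]
8 → extends → [5, 8]
6 → replaces 8 → [5, 6]
11 → extends → [5, 6, 11]
9 → replaces 11 → [5, 6, 9]
2 → replaces 5 → [2, 6, 9]
1 → replaces 2 → [1, 6, 9]
3 → replaces 6 → [1, 3, 9]
4 → replaces 9 → [1, 3, 4]
10 → extends → [1, 3, 4, 10]
7 → replaces 10 → [1, 3, 4, 7]
Longest non-decreasing subsequence has length 4, so deletions = 12 − 4 = 8.

8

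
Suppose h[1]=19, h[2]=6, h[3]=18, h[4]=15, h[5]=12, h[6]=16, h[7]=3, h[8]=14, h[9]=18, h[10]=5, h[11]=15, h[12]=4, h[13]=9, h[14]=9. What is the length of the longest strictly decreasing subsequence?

Negate each value so 'decreasing' becomes 'increasing', then run patience tails on the negated sequence:
-19 → extends → [-19]
-6 → extends → [-19, -6]
-18 → replaces -6 → [-19, -18]
-15 → extends → [-19, -18, -15]
-12 → extends → [-19, -18, -15, -12]
-16 → replaces -15 → [-19, -18, -16, -12]
-3 → extends → [-19, -18, -16, -12, -3]
-14 → replaces -12 → [-19, -18, -16, -14, -3]
-18 → already a tail → [-19, -18, -16, -14, -3]
-5 → replaces -3 → [-19, -18, -16, -14, -5]
-15 → replaces -14 → [-19, -18, -16, -15, -5]
-4 → extends → [-19, -18, -16, -15, -5, -4]
-9 → replaces -5 → [-19, -18, -16, -15, -9, -4]
-9 → already a tail → [-19, -18, -16, -15, -9, -4]
Six tails, so the longest strictly decreasing subsequence of the original has length 6.

6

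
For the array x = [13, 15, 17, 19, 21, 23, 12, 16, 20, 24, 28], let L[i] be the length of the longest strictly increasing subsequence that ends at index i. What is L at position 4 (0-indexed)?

dp[i] = 1 + max{dp[j] : j<i, x[j]<x[i]} (or 1 if no such j):
i:      0  1  2  3  4  5  6  7  8  9 10
x[i]:  13 15 17 19 21 23 12 16 20 24 28
dp:     1  2  3  4  5  6  1  3  5  7  8
At index 4 the value is 5.

5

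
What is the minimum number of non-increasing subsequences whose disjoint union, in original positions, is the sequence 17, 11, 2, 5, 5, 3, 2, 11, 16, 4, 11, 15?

5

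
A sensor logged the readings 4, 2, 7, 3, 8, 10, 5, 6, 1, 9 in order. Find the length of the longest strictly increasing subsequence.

5

Let dp[i] be the length of the longest such subsequence ending at index i:
i:      1  2  3  4  5  6  7  8  9 10
a[i]:   4  2  7  3  8 10  5  6  1  9
dp:     1  1  2  2  3  4  3  4  1  5
Maximum dp value is 5.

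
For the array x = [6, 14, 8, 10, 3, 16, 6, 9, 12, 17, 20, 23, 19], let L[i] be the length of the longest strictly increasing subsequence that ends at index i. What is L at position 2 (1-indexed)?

2

dp[i] = 1 + max{dp[j] : j<i, x[j]<x[i]} (or 1 if no such j):
i:      1  2  3  4  5  6  7  8  9 10 11 12 13
x[i]:   6 14  8 10  3 16  6  9 12 17 20 23 19
dp:     1  2  2  3  1  4  2  3  4  5  6  7  6
At index 2 the value is 2.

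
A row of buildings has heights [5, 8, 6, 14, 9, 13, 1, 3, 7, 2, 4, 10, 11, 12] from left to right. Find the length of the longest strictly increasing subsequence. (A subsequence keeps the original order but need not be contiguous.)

Let dp[i] be the length of the longest such subsequence ending at index i:
i:      1  2  3  4  5  6  7  8  9 10 11 12 13 14
a[i]:   5  8  6 14  9 13  1  3  7  2  4 10 11 12
dp:     1  2  2  3  3  4  1  2  3  2  3  4  5  6
Maximum dp value is 6.

6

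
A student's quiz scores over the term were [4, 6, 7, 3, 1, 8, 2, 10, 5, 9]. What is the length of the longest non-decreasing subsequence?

Let dp[i] be the length of the longest such subsequence ending at index i:
i:      1  2  3  4  5  6  7  8  9 10
a[i]:   4  6  7  3  1  8  2 10  5  9
dp:     1  2  3  1  1  4  2  5  3  5
Maximum dp value is 5.

5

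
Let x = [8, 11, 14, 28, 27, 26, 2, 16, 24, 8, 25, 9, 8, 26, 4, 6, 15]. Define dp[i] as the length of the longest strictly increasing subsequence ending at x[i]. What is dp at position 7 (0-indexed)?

4

dp[i] = 1 + max{dp[j] : j<i, x[j]<x[i]} (or 1 if no such j):
i:      0  1  2  3  4  5  6  7  8  9 10 11 12 13 14 15 16
x[i]:   8 11 14 28 27 26  2 16 24  8 25  9  8 26  4  6 15
dp:     1  2  3  4  4  4  1  4  5  2  6  3  2  7  2  3  4
At index 7 the value is 4.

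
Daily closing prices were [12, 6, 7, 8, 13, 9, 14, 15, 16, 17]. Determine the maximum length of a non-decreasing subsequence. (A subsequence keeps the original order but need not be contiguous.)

Let dp[i] be the length of the longest such subsequence ending at index i:
i:      1  2  3  4  5  6  7  8  9 10
a[i]:  12  6  7  8 13  9 14 15 16 17
dp:     1  1  2  3  4  4  5  6  7  8
Maximum dp value is 8.

8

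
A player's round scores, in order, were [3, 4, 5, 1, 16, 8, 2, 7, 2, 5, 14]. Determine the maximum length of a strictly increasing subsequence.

5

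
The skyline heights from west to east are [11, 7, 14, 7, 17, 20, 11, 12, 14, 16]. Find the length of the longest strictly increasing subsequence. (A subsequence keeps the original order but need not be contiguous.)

5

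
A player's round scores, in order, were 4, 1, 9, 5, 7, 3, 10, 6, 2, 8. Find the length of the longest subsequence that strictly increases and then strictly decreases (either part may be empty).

inc[i] = longest strictly increasing subsequence ending at i; dec[i] = longest strictly decreasing subsequence starting at i:
i:      1  2  3  4  5  6  7  8  9 10
a[i]:   4  1  9  5  7  3 10  6  2  8
inc:    1  1  2  2  3  2  4  3  2  4
dec:    3  1  4  3  3  2  3  2  1  1
Best peak at i=7 (value 10): inc=4, dec=3, length 4+3−1 = 6.

6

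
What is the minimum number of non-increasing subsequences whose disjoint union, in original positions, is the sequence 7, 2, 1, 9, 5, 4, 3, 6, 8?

4

Place each on the leftmost legal pile:
7 → new pile 1 (tops now [7])
2 → pile 1 (tops now [2])
1 → pile 1 (tops now [1])
9 → new pile 2 (tops now [1, 9])
5 → pile 2 (tops now [1, 5])
4 → pile 2 (tops now [1, 4])
3 → pile 2 (tops now [1, 3])
6 → new pile 3 (tops now [1, 3, 6])
8 → new pile 4 (tops now [1, 3, 6, 8])
Four piles.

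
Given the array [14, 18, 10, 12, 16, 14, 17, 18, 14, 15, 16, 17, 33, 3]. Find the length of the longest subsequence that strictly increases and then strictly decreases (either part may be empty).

8

inc[i] = longest strictly increasing subsequence ending at i; dec[i] = longest strictly decreasing subsequence starting at i:
i:      1  2  3  4  5  6  7  8  9 10 11 12 13 14
a[i]:  14 18 10 12 16 14 17 18 14 15 16 17 33  3
inc:    1  2  1  2  3  3  4  5  3  4  5  6  7  1
dec:    3  4  2  2  3  2  3  3  2  2  2  2  2  1
Best peak at i=13 (value 33): inc=7, dec=2, length 7+2−1 = 8.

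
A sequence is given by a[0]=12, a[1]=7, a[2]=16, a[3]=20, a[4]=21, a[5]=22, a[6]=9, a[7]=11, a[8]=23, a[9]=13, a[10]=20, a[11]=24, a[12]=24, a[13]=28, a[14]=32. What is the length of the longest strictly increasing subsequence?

Track the smallest tail for each achievable length (strict):
12 → extends → [12]
7 → replaces 12 → [7]
16 → extends → [7, 16]
20 → extends → [7, 16, 20]
21 → extends → [7, 16, 20, 21]
22 → extends → [7, 16, 20, 21, 22]
9 → replaces 16 → [7, 9, 20, 21, 22]
11 → replaces 20 → [7, 9, 11, 21, 22]
23 → extends → [7, 9, 11, 21, 22, 23]
13 → replaces 21 → [7, 9, 11, 13, 22, 23]
20 → replaces 22 → [7, 9, 11, 13, 20, 23]
24 → extends → [7, 9, 11, 13, 20, 23, 24]
24 → already a tail → [7, 9, 11, 13, 20, 23, 24]
28 → extends → [7, 9, 11, 13, 20, 23, 24, 28]
32 → extends → [7, 9, 11, 13, 20, 23, 24, 28, 32]
Nine tails, so the longest strictly increasing subsequence has length 9 (e.g. 12, 16, 20, 21, 22, 23, 24, 28, 32).

9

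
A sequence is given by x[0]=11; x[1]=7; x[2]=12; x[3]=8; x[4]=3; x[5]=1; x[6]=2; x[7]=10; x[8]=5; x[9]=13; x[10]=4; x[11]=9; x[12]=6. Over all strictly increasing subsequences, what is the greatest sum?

Let S[i] be the best sum of a strictly increasing subsequence ending at i:
i:      0  1  2  3  4  5  6  7  8  9 10 11 12
x[i]:  11  7 12  8  3  1  2 10  5 13  4  9  6
S:     11  7 23 15  3  1  3 25  8 38  7 24 14
Maximum is 38 (e.g. 7 + 8 + 10 + 13).

38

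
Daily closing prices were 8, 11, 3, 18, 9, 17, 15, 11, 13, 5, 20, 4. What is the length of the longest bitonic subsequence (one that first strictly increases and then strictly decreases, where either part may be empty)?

8

inc[i] = longest strictly increasing subsequence ending at i; dec[i] = longest strictly decreasing subsequence starting at i:
i:      1  2  3  4  5  6  7  8  9 10 11 12
a[i]:   8 11  3 18  9 17 15 11 13  5 20  4
inc:    1  2  1  3  2  3  3  3  4  2  5  2
dec:    3  4  1  6  3  5  4  3  3  2  2  1
Best peak at i=4 (value 18): inc=3, dec=6, length 3+6−1 = 8.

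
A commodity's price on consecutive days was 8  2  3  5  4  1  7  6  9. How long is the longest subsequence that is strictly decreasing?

Let dp[i] be the longest strictly decreasing subsequence ending at i:
i:     1 2 3 4 5 6 7 8 9
a[i]:  8 2 3 5 4 1 7 6 9
dp:    1 2 2 2 3 4 2 3 1
Maximum is 4.

4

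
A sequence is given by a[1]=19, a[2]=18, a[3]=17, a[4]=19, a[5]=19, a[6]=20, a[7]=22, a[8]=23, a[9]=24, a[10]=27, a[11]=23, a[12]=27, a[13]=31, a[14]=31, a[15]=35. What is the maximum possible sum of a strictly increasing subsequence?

219

Let S[i] be the best sum of a strictly increasing subsequence ending at i:
i:       1   2   3   4   5   6   7   8   9  10  11  12  13  14  15
a[i]:   19  18  17  19  19  20  22  23  24  27  23  27  31  31  35
S:      19  18  17  37  37  57  79 102 126 153 102 153 184 184 219
Maximum is 219 (e.g. 18 + 19 + 20 + 22 + 23 + 24 + 27 + 31 + 35).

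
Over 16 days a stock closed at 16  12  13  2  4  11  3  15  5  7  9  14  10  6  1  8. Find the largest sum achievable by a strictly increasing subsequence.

41

Let S[i] be the best sum of a strictly increasing subsequence ending at i:
i:      1  2  3  4  5  6  7  8  9 10 11 12 13 14 15 16
a[i]:  16 12 13  2  4 11  3 15  5  7  9 14 10  6  1  8
S:     16 12 25  2  6 17  5 40 11 18 27 41 37 17  1 26
Maximum is 41 (e.g. 2 + 4 + 5 + 7 + 9 + 14).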